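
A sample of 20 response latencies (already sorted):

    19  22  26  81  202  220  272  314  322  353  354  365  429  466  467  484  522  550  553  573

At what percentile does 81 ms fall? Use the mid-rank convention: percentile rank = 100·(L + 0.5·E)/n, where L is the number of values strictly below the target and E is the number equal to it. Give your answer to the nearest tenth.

Count below 81: L = 3; count equal: E = 1; n = 20.
Percentile rank = 100·(3 + 0.5·1)/20 = 100·3.5/20 = 17.5.

17.5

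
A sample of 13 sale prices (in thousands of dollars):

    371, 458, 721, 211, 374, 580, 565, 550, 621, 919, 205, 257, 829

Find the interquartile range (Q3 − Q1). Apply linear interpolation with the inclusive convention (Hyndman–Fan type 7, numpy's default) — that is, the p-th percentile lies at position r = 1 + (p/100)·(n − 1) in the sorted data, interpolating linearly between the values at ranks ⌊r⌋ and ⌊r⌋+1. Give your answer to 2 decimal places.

Sorted: 205, 211, 257, 371, 374, 458, 550, 565, 580, 621, 721, 829, 919.
n = 13.
P25: r = 4 (integer) → 371.
P75: r = 10 (integer) → 621.
Difference: 621 − 371 = 250.

250.00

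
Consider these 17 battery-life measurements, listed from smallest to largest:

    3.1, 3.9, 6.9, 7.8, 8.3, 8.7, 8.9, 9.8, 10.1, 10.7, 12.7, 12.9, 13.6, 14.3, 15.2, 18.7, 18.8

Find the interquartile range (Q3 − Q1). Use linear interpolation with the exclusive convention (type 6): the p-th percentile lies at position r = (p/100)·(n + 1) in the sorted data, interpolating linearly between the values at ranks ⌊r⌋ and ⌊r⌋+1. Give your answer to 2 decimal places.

n = 17.
P25: r = 4.5; ranks 4–5 are 7.8, 8.3; interpolating gives 8.05.
P75: r = 13.5; ranks 13–14 are 13.6, 14.3; interpolating gives 13.95.
Difference: 13.95 − 8.05 = 5.9.

5.90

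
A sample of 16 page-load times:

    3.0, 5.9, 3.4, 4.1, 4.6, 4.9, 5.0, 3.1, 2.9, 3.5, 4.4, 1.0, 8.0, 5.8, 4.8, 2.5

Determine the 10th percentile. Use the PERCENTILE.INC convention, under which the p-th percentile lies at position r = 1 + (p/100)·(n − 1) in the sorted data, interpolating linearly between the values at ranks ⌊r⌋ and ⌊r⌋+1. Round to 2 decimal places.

Sorted: 1.0, 2.5, 2.9, 3.0, 3.1, 3.4, 3.5, 4.1, 4.4, 4.6, 4.8, 4.9, 5.0, 5.8, 5.9, 8.0.
n = 16.
r = 1 + (10/100)·(16 − 1) = 1 + 1.5 = 2.5.
Rank 2 is 2.5 and rank 3 is 2.9.
Interpolate: 2.5 + 0.5·(2.9 − 2.5) = 2.5 + 0.5·0.4 = 2.7.

2.70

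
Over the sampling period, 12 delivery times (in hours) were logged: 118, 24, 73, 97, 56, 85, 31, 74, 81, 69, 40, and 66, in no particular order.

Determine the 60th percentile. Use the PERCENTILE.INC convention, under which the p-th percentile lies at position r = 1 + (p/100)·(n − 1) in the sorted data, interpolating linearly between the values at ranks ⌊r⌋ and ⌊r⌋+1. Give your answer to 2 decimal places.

73.60

Sorted: 24, 31, 40, 56, 66, 69, 73, 74, 81, 85, 97, 118.
n = 12.
r = 1 + (60/100)·(12 − 1) = 1 + 6.6 = 7.6.
Rank 7 is 73 and rank 8 is 74.
Interpolate: 73 + 0.6·(74 − 73) = 73 + 0.6·1 = 73.6.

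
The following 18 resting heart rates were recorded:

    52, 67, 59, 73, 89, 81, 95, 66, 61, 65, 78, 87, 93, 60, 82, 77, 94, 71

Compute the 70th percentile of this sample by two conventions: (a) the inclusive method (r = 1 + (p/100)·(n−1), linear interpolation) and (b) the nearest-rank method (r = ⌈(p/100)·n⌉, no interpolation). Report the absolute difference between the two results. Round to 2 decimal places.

0.10

Sorted: 52, 59, 60, 61, 65, 66, 67, 71, 73, 77, 78, 81, 82, 87, 89, 93, 94, 95.
n = 18.
(a) r = 12.9; between ranks 12 (81) and 13 (82): 81.9.
(b) the nearest-rank method: rank 13 → 82.
|81.9 − 82| = 0.1.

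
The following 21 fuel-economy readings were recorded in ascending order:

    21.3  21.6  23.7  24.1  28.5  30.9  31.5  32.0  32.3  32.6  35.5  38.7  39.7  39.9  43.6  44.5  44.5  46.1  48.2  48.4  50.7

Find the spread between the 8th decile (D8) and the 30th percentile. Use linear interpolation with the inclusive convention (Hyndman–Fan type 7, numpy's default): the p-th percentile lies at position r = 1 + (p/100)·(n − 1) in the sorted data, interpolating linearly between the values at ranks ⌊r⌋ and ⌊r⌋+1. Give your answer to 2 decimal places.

n = 21.
P30: r = 7 (integer) → 31.5.
P80: r = 17 (integer) → 44.5.
Difference: 44.5 − 31.5 = 13.

13.00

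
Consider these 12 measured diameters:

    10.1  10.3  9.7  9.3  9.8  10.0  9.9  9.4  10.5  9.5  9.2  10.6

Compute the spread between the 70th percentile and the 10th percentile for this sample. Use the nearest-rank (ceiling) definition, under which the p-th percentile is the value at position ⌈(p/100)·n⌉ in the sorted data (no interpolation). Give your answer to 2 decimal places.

0.80

Sorted: 9.2, 9.3, 9.4, 9.5, 9.7, 9.8, 9.9, 10.0, 10.1, 10.3, 10.5, 10.6.
n = 12.
P10: rank ⌈10/100·12⌉ = 2 → 9.3.
P70: rank ⌈70/100·12⌉ = 9 → 10.1.
Difference: 10.1 − 9.3 = 0.8.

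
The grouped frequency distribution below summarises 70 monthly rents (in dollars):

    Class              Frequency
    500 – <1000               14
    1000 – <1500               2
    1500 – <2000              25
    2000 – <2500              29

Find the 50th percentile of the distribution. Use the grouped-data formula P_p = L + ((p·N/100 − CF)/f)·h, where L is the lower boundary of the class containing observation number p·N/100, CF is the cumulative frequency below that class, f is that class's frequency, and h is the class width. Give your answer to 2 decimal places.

1880.00

N = 70; target position k = 50/100 · 70 = 35.
Cumulative frequencies: 14, 16, 41, 70.
Observation 35 falls in the class 1500 – <2000.
L = 1500, CF = 16, f = 25, h = 500.
P50 = 1500 + ((35 − 16)/25)·500 = 1500 + 380 = 1880.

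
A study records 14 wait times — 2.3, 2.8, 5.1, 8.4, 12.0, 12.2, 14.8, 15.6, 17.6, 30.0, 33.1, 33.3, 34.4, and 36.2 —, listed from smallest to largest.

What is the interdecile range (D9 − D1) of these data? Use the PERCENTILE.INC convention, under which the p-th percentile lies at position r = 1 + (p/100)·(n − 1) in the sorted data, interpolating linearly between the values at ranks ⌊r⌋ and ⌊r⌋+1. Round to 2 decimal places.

30.58

n = 14.
P10: r = 2.3; ranks 2–3 are 2.8, 5.1; interpolating gives 3.49.
P90: r = 12.7; ranks 12–13 are 33.3, 34.4; interpolating gives 34.07.
Difference: 34.07 − 3.49 = 30.58.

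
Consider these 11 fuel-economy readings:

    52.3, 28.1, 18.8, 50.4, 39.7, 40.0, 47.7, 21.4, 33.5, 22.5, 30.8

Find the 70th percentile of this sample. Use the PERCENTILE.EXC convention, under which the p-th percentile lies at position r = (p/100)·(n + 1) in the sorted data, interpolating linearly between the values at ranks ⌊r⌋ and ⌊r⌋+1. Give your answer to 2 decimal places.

43.08

Sorted: 18.8, 21.4, 22.5, 28.1, 30.8, 33.5, 39.7, 40.0, 47.7, 50.4, 52.3.
n = 11.
r = (70/100)·(11 + 1) = 8.4.
Rank 8 is 40.0 and rank 9 is 47.7.
Interpolate: 40.0 + 0.4·(47.7 − 40.0) = 40.0 + 0.4·7.7 = 43.08.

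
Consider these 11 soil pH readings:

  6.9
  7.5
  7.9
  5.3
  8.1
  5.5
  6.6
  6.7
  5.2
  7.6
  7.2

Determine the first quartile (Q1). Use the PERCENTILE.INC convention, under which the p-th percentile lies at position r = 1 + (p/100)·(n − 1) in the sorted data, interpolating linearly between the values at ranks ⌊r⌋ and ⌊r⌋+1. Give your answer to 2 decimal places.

6.05

Sorted: 5.2, 5.3, 5.5, 6.6, 6.7, 6.9, 7.2, 7.5, 7.6, 7.9, 8.1.
n = 11.
r = 1 + (25/100)·(11 − 1) = 1 + 2.5 = 3.5.
Rank 3 is 5.5 and rank 4 is 6.6.
Interpolate: 5.5 + 0.5·(6.6 − 5.5) = 5.5 + 0.5·1.1 = 6.05.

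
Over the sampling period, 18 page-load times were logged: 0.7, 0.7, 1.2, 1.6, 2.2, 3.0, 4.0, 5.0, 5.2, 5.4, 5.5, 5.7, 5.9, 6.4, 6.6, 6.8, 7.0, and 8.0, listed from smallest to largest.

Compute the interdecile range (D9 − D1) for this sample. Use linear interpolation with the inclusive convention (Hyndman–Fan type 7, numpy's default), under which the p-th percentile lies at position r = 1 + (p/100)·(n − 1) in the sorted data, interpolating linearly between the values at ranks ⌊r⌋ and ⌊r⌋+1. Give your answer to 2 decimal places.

n = 18.
P10: r = 2.7; ranks 2–3 are 0.7, 1.2; interpolating gives 1.05.
P90: r = 16.3; ranks 16–17 are 6.8, 7.0; interpolating gives 6.86.
Difference: 6.86 − 1.05 = 5.81.

5.81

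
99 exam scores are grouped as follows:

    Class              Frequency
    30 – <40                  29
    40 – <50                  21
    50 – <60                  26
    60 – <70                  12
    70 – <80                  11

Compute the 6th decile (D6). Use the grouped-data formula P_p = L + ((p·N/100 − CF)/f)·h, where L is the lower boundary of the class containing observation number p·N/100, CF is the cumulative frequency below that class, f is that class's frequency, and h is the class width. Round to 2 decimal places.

N = 99; target position k = 60/100 · 99 = 59.4.
Cumulative frequencies: 29, 50, 76, 88, 99.
Observation 59.4 falls in the class 50 – <60.
L = 50, CF = 50, f = 26, h = 10.
P60 = 50 + ((59.4 − 50)/26)·10 = 50 + 3.61538 = 53.6154.

53.62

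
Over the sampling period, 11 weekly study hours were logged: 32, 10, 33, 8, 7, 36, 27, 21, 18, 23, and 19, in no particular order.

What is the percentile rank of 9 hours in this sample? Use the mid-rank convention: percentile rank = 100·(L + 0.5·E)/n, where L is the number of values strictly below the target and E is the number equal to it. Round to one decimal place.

18.2

Sorted: 7, 8, 10, 18, 19, 21, 23, 27, 32, 33, 36.
Count below 9: L = 2; count equal: E = 0; n = 11.
Percentile rank = 100·(2 + 0.5·0)/11 = 100·2/11 = 18.18.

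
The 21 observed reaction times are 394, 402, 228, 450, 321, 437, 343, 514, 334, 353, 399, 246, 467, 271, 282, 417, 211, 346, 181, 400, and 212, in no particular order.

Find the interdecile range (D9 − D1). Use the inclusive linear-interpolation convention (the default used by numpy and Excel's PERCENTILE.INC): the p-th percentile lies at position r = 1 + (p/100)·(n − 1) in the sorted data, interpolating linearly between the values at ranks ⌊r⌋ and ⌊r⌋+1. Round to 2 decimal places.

238.00

Sorted: 181, 211, 212, 228, 246, 271, 282, 321, 334, 343, 346, 353, 394, 399, 400, 402, 417, 437, 450, 467, 514.
n = 21.
P10: r = 3 (integer) → 212.
P90: r = 19 (integer) → 450.
Difference: 450 − 212 = 238.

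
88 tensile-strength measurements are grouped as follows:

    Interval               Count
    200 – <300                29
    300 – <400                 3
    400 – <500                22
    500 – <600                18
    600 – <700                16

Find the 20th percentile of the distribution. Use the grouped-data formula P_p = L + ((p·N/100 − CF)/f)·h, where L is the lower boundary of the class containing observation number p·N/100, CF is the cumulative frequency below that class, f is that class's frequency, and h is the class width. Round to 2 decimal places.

N = 88; target position k = 20/100 · 88 = 17.6.
Cumulative frequencies: 29, 32, 54, 72, 88.
Observation 17.6 falls in the class 200 – <300.
L = 200, CF = 0, f = 29, h = 100.
P20 = 200 + ((17.6 − 0)/29)·100 = 200 + 60.6897 = 260.69.

260.69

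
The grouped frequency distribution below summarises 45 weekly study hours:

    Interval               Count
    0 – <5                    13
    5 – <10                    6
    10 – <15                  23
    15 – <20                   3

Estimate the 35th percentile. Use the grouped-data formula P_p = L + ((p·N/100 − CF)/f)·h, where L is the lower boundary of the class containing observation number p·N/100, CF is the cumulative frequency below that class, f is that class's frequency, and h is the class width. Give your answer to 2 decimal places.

7.29

N = 45; target position k = 35/100 · 45 = 15.75.
Cumulative frequencies: 13, 19, 42, 45.
Observation 15.75 falls in the class 5 – <10.
L = 5, CF = 13, f = 6, h = 5.
P35 = 5 + ((15.75 − 13)/6)·5 = 5 + 2.29167 = 7.29167.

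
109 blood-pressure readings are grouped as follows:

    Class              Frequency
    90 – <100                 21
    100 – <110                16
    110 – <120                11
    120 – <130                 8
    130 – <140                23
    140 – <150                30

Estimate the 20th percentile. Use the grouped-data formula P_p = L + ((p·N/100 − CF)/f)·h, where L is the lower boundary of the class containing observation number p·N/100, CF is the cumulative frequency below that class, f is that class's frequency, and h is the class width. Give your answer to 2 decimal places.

N = 109; target position k = 20/100 · 109 = 21.8.
Cumulative frequencies: 21, 37, 48, 56, 79, 109.
Observation 21.8 falls in the class 100 – <110.
L = 100, CF = 21, f = 16, h = 10.
P20 = 100 + ((21.8 − 21)/16)·10 = 100 + 0.5 = 100.5.

100.50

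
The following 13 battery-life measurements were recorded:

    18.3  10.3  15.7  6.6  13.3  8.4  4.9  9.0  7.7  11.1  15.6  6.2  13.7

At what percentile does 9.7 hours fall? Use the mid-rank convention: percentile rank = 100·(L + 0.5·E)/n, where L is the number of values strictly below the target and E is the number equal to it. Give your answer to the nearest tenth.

Sorted: 4.9, 6.2, 6.6, 7.7, 8.4, 9.0, 10.3, 11.1, 13.3, 13.7, 15.6, 15.7, 18.3.
Count below 9.7: L = 6; count equal: E = 0; n = 13.
Percentile rank = 100·(6 + 0.5·0)/13 = 100·6/13 = 46.15.

46.2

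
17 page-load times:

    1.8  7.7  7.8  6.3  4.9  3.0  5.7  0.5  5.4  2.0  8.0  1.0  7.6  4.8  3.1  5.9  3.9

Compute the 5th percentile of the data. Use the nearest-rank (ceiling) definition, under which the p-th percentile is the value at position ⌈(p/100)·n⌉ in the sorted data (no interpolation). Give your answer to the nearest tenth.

Sorted: 0.5, 1.0, 1.8, 2.0, 3.0, 3.1, 3.9, 4.8, 4.9, 5.4, 5.7, 5.9, 6.3, 7.6, 7.7, 7.8, 8.0.
n = 17.
Position = ⌈5/100 · 17⌉ = ⌈0.85⌉ = 1.
The value at rank 1 is 0.5.

0.5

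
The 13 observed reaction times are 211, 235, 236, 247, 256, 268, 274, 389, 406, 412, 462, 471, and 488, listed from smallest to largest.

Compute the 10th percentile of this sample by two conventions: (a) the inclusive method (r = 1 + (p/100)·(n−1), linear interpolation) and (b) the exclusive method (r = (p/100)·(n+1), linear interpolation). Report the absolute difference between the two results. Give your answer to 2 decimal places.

n = 13.
(a) r = 2.2; between ranks 2 (235) and 3 (236): 235.2.
(b) r = 1.4; between ranks 1 (211) and 2 (235): 220.6.
|235.2 − 220.6| = 14.6.

14.60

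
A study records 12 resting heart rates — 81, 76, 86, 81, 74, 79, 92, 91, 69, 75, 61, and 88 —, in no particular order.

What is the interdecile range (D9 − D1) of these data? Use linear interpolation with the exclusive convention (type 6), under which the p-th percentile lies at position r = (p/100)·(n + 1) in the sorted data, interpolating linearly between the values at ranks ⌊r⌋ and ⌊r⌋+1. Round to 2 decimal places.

28.30

Sorted: 61, 69, 74, 75, 76, 79, 81, 81, 86, 88, 91, 92.
n = 12.
P10: r = 1.3; ranks 1–2 are 61, 69; interpolating gives 63.4.
P90: r = 11.7; ranks 11–12 are 91, 92; interpolating gives 91.7.
Difference: 91.7 − 63.4 = 28.3.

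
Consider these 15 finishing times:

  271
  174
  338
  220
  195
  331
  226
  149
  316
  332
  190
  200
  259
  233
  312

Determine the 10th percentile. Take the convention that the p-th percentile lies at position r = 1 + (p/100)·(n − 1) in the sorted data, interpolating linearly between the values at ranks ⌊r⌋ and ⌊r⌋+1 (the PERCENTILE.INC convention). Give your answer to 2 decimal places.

Sorted: 149, 174, 190, 195, 200, 220, 226, 233, 259, 271, 312, 316, 331, 332, 338.
n = 15.
r = 1 + (10/100)·(15 − 1) = 1 + 1.4 = 2.4.
Rank 2 is 174 and rank 3 is 190.
Interpolate: 174 + 0.4·(190 − 174) = 174 + 0.4·16 = 180.4.

180.40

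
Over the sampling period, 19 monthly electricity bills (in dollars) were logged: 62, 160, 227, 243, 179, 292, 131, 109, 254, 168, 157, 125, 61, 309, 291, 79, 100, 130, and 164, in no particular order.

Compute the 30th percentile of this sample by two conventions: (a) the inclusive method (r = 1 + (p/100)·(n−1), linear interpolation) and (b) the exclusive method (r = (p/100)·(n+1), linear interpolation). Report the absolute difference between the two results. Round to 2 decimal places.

2.00

Sorted: 61, 62, 79, 100, 109, 125, 130, 131, 157, 160, 164, 168, 179, 227, 243, 254, 291, 292, 309.
n = 19.
(a) r = 6.4; between ranks 6 (125) and 7 (130): 127.
(b) r = 6 → value at rank 6 = 125.
|127 − 125| = 2.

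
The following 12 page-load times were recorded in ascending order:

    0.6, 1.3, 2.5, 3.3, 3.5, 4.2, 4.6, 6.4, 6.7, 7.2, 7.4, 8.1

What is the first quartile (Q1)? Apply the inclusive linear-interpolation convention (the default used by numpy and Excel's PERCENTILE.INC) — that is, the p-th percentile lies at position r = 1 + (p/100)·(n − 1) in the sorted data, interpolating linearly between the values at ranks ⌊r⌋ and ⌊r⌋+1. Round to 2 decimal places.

n = 12.
r = 1 + (25/100)·(12 − 1) = 1 + 2.75 = 3.75.
Rank 3 is 2.5 and rank 4 is 3.3.
Interpolate: 2.5 + 0.75·(3.3 − 2.5) = 2.5 + 0.75·0.8 = 3.1.

3.10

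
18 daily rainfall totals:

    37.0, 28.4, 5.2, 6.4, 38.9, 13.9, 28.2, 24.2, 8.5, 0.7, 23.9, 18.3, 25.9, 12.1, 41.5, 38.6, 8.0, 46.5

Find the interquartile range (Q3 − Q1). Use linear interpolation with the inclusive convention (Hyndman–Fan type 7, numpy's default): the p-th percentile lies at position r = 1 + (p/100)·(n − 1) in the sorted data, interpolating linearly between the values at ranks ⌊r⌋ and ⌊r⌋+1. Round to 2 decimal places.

Sorted: 0.7, 5.2, 6.4, 8.0, 8.5, 12.1, 13.9, 18.3, 23.9, 24.2, 25.9, 28.2, 28.4, 37.0, 38.6, 38.9, 41.5, 46.5.
n = 18.
P25: r = 5.25; ranks 5–6 are 8.5, 12.1; interpolating gives 9.4.
P75: r = 13.75; ranks 13–14 are 28.4, 37.0; interpolating gives 34.85.
Difference: 34.85 − 9.4 = 25.45.

25.45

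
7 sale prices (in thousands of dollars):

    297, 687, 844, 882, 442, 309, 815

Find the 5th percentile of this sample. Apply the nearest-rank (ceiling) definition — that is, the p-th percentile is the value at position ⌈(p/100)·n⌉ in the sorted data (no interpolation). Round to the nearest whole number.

297

Sorted: 297, 309, 442, 687, 815, 844, 882.
n = 7.
Position = ⌈5/100 · 7⌉ = ⌈0.35⌉ = 1.
The value at rank 1 is 297.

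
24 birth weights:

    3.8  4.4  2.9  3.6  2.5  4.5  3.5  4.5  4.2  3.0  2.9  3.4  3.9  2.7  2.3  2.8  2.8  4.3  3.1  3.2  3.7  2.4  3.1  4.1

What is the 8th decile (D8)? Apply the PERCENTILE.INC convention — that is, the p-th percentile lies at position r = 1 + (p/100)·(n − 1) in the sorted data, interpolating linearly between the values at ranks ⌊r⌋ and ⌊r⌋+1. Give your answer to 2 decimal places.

4.14

Sorted: 2.3, 2.4, 2.5, 2.7, 2.8, 2.8, 2.9, 2.9, 3.0, 3.1, 3.1, 3.2, 3.4, 3.5, 3.6, 3.7, 3.8, 3.9, 4.1, 4.2, 4.3, 4.4, 4.5, 4.5.
n = 24.
r = 1 + (80/100)·(24 − 1) = 1 + 18.4 = 19.4.
Rank 19 is 4.1 and rank 20 is 4.2.
Interpolate: 4.1 + 0.4·(4.2 − 4.1) = 4.1 + 0.4·0.1 = 4.14.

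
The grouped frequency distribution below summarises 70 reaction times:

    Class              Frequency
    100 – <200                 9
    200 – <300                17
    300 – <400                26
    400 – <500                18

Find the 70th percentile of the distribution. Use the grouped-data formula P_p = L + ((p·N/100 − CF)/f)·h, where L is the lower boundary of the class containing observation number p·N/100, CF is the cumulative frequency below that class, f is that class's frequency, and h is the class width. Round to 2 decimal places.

388.46

N = 70; target position k = 70/100 · 70 = 49.
Cumulative frequencies: 9, 26, 52, 70.
Observation 49 falls in the class 300 – <400.
L = 300, CF = 26, f = 26, h = 100.
P70 = 300 + ((49 − 26)/26)·100 = 300 + 88.4615 = 388.462.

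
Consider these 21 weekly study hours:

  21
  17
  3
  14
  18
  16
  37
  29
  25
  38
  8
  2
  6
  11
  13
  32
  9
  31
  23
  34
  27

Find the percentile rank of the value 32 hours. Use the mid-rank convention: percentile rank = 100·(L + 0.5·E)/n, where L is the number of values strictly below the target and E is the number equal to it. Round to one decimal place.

Sorted: 2, 3, 6, 8, 9, 11, 13, 14, 16, 17, 18, 21, 23, 25, 27, 29, 31, 32, 34, 37, 38.
Count below 32: L = 17; count equal: E = 1; n = 21.
Percentile rank = 100·(17 + 0.5·1)/21 = 100·17.5/21 = 83.33.

83.3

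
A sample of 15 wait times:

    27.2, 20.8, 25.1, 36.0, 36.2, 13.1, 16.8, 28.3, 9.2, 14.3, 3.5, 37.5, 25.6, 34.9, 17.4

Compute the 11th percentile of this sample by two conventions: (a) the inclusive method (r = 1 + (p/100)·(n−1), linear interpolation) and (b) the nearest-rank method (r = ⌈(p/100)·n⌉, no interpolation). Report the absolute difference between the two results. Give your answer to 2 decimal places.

Sorted: 3.5, 9.2, 13.1, 14.3, 16.8, 17.4, 20.8, 25.1, 25.6, 27.2, 28.3, 34.9, 36.0, 36.2, 37.5.
n = 15.
(a) r = 2.54; between ranks 2 (9.2) and 3 (13.1): 11.306.
(b) the nearest-rank method: rank 2 → 9.2.
|11.306 − 9.2| = 2.106.

2.11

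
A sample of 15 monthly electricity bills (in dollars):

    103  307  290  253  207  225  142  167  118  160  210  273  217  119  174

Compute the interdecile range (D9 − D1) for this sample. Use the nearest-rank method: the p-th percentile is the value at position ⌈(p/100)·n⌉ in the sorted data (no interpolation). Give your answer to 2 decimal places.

172.00

Sorted: 103, 118, 119, 142, 160, 167, 174, 207, 210, 217, 225, 253, 273, 290, 307.
n = 15.
P10: rank ⌈10/100·15⌉ = 2 → 118.
P90: rank ⌈90/100·15⌉ = 14 → 290.
Difference: 290 − 118 = 172.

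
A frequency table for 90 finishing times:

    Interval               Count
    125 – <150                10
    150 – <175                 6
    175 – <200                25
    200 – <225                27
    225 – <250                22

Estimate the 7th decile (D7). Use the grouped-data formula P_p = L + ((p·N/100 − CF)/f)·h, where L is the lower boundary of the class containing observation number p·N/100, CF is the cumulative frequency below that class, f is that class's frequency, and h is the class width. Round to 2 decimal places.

220.37

N = 90; target position k = 70/100 · 90 = 63.
Cumulative frequencies: 10, 16, 41, 68, 90.
Observation 63 falls in the class 200 – <225.
L = 200, CF = 41, f = 27, h = 25.
P70 = 200 + ((63 − 41)/27)·25 = 200 + 20.3704 = 220.37.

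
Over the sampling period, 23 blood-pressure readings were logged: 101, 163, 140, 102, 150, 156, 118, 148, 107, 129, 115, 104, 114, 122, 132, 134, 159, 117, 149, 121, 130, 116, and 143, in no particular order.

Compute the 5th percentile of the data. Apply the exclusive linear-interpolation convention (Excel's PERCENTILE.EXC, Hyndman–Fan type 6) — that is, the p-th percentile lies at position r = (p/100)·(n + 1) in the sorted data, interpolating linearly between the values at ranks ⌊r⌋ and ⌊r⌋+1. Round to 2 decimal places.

Sorted: 101, 102, 104, 107, 114, 115, 116, 117, 118, 121, 122, 129, 130, 132, 134, 140, 143, 148, 149, 150, 156, 159, 163.
n = 23.
r = (5/100)·(23 + 1) = 1.2.
Rank 1 is 101 and rank 2 is 102.
Interpolate: 101 + 0.2·(102 − 101) = 101 + 0.2·1 = 101.2.

101.20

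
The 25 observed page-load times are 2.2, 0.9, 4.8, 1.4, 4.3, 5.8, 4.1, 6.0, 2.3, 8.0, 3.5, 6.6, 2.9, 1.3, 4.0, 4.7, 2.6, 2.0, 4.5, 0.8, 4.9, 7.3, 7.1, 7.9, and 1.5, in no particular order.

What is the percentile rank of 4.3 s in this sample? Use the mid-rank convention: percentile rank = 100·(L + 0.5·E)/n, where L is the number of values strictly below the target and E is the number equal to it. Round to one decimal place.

54.0

Sorted: 0.8, 0.9, 1.3, 1.4, 1.5, 2.0, 2.2, 2.3, 2.6, 2.9, 3.5, 4.0, 4.1, 4.3, 4.5, 4.7, 4.8, 4.9, 5.8, 6.0, 6.6, 7.1, 7.3, 7.9, 8.0.
Count below 4.3: L = 13; count equal: E = 1; n = 25.
Percentile rank = 100·(13 + 0.5·1)/25 = 100·13.5/25 = 54.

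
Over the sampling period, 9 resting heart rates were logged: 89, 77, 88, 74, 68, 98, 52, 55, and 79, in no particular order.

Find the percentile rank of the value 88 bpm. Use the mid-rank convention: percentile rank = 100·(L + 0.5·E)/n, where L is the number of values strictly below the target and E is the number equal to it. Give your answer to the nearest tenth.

Sorted: 52, 55, 68, 74, 77, 79, 88, 89, 98.
Count below 88: L = 6; count equal: E = 1; n = 9.
Percentile rank = 100·(6 + 0.5·1)/9 = 100·6.5/9 = 72.22.

72.2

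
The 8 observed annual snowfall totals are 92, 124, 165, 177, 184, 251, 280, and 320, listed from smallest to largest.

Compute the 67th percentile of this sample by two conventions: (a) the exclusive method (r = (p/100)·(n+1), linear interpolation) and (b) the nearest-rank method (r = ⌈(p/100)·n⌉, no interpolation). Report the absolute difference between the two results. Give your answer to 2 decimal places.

n = 8.
(a) r = 6.03; between ranks 6 (251) and 7 (280): 251.87.
(b) the nearest-rank method: rank 6 → 251.
|251.87 − 251| = 0.87.

0.87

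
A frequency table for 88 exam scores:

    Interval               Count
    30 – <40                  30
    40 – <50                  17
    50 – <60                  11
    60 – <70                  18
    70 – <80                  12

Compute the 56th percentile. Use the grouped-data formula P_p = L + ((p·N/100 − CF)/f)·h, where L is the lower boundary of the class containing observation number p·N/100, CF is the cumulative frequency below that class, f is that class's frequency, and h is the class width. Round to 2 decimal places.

N = 88; target position k = 56/100 · 88 = 49.28.
Cumulative frequencies: 30, 47, 58, 76, 88.
Observation 49.28 falls in the class 50 – <60.
L = 50, CF = 47, f = 11, h = 10.
P56 = 50 + ((49.28 − 47)/11)·10 = 50 + 2.07273 = 52.0727.

52.07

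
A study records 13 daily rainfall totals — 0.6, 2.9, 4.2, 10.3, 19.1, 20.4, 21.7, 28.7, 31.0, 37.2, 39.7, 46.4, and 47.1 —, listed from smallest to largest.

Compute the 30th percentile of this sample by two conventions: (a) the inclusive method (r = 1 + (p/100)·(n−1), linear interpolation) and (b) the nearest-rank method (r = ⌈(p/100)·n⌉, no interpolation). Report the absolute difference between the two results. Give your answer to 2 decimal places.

n = 13.
(a) r = 4.6; between ranks 4 (10.3) and 5 (19.1): 15.58.
(b) the nearest-rank method: rank 4 → 10.3.
|15.58 − 10.3| = 5.28.

5.28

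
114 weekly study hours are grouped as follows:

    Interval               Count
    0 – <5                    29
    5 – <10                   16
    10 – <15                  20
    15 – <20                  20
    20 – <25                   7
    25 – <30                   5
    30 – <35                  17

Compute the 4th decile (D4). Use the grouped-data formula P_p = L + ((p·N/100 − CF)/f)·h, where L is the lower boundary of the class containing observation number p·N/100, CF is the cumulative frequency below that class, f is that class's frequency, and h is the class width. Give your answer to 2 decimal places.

N = 114; target position k = 40/100 · 114 = 45.6.
Cumulative frequencies: 29, 45, 65, 85, 92, 97, 114.
Observation 45.6 falls in the class 10 – <15.
L = 10, CF = 45, f = 20, h = 5.
P40 = 10 + ((45.6 − 45)/20)·5 = 10 + 0.15 = 10.15.

10.15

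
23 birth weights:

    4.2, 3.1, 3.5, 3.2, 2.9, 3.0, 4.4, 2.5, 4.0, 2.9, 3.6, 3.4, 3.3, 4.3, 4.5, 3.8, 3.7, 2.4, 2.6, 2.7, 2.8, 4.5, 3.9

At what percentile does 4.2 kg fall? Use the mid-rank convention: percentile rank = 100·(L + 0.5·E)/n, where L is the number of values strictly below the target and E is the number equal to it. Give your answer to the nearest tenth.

Sorted: 2.4, 2.5, 2.6, 2.7, 2.8, 2.9, 2.9, 3.0, 3.1, 3.2, 3.3, 3.4, 3.5, 3.6, 3.7, 3.8, 3.9, 4.0, 4.2, 4.3, 4.4, 4.5, 4.5.
Count below 4.2: L = 18; count equal: E = 1; n = 23.
Percentile rank = 100·(18 + 0.5·1)/23 = 100·18.5/23 = 80.43.

80.4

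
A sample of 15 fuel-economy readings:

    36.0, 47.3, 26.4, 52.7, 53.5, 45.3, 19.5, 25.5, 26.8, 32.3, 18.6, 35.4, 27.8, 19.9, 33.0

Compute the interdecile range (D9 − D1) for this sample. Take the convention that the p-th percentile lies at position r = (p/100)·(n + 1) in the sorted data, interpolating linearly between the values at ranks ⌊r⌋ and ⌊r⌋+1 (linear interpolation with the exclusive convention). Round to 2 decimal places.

33.88

Sorted: 18.6, 19.5, 19.9, 25.5, 26.4, 26.8, 27.8, 32.3, 33.0, 35.4, 36.0, 45.3, 47.3, 52.7, 53.5.
n = 15.
P10: r = 1.6; ranks 1–2 are 18.6, 19.5; interpolating gives 19.14.
P90: r = 14.4; ranks 14–15 are 52.7, 53.5; interpolating gives 53.02.
Difference: 53.02 − 19.14 = 33.88.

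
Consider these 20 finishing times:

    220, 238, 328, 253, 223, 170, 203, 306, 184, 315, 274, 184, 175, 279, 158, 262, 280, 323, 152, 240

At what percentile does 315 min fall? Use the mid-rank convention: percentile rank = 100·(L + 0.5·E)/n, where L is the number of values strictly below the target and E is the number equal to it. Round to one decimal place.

87.5

Sorted: 152, 158, 170, 175, 184, 184, 203, 220, 223, 238, 240, 253, 262, 274, 279, 280, 306, 315, 323, 328.
Count below 315: L = 17; count equal: E = 1; n = 20.
Percentile rank = 100·(17 + 0.5·1)/20 = 100·17.5/20 = 87.5.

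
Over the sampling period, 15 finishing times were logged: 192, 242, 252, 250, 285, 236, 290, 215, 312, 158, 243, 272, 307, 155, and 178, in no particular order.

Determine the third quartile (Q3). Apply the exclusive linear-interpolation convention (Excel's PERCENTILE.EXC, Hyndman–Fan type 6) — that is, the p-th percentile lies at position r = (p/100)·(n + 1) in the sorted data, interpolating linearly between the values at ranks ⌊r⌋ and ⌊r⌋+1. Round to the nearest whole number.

Sorted: 155, 158, 178, 192, 215, 236, 242, 243, 250, 252, 272, 285, 290, 307, 312.
n = 15.
r = (75/100)·(15 + 1) = 12.
r is an integer, so P75 is the value at rank 12: 285.

285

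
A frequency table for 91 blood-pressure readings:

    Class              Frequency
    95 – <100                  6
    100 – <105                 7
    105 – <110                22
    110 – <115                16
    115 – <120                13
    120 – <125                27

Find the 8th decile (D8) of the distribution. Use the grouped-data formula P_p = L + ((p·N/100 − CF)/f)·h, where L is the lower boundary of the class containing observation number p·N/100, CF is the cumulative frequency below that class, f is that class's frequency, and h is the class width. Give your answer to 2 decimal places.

121.63

N = 91; target position k = 80/100 · 91 = 72.8.
Cumulative frequencies: 6, 13, 35, 51, 64, 91.
Observation 72.8 falls in the class 120 – <125.
L = 120, CF = 64, f = 27, h = 5.
P80 = 120 + ((72.8 − 64)/27)·5 = 120 + 1.62963 = 121.63.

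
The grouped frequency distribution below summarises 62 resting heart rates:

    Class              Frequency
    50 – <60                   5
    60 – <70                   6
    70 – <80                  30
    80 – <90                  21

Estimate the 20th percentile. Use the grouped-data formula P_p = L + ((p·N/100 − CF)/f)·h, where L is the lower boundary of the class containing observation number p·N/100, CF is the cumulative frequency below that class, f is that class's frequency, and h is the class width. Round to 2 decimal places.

N = 62; target position k = 20/100 · 62 = 12.4.
Cumulative frequencies: 5, 11, 41, 62.
Observation 12.4 falls in the class 70 – <80.
L = 70, CF = 11, f = 30, h = 10.
P20 = 70 + ((12.4 − 11)/30)·10 = 70 + 0.466667 = 70.4667.

70.47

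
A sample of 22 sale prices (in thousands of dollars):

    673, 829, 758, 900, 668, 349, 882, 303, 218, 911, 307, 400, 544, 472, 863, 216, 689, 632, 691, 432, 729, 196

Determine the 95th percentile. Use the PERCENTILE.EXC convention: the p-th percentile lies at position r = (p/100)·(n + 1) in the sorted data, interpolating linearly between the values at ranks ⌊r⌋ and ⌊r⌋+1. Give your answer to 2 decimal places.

909.35

Sorted: 196, 216, 218, 303, 307, 349, 400, 432, 472, 544, 632, 668, 673, 689, 691, 729, 758, 829, 863, 882, 900, 911.
n = 22.
r = (95/100)·(22 + 1) = 21.85.
Rank 21 is 900 and rank 22 is 911.
Interpolate: 900 + 0.85·(911 − 900) = 900 + 0.85·11 = 909.35.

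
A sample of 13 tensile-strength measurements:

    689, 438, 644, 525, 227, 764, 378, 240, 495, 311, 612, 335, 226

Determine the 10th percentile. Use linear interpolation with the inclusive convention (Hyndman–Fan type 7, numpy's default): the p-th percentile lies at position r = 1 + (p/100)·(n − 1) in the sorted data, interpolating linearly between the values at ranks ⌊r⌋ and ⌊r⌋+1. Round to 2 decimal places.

229.60

Sorted: 226, 227, 240, 311, 335, 378, 438, 495, 525, 612, 644, 689, 764.
n = 13.
r = 1 + (10/100)·(13 − 1) = 1 + 1.2 = 2.2.
Rank 2 is 227 and rank 3 is 240.
Interpolate: 227 + 0.2·(240 − 227) = 227 + 0.2·13 = 229.6.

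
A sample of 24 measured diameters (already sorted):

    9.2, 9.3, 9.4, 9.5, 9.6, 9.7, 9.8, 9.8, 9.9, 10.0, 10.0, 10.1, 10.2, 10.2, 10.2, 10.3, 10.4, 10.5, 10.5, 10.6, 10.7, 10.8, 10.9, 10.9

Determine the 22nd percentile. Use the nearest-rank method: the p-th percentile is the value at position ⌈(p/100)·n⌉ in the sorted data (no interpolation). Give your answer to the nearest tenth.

n = 24.
Position = ⌈22/100 · 24⌉ = ⌈5.28⌉ = 6.
The value at rank 6 is 9.7.

9.7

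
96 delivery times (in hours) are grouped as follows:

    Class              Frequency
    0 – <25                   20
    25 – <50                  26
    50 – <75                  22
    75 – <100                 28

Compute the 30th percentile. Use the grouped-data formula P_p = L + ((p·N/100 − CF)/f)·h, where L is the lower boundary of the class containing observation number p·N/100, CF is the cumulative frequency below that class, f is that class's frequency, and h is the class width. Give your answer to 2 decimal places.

33.46

N = 96; target position k = 30/100 · 96 = 28.8.
Cumulative frequencies: 20, 46, 68, 96.
Observation 28.8 falls in the class 25 – <50.
L = 25, CF = 20, f = 26, h = 25.
P30 = 25 + ((28.8 − 20)/26)·25 = 25 + 8.46154 = 33.4615.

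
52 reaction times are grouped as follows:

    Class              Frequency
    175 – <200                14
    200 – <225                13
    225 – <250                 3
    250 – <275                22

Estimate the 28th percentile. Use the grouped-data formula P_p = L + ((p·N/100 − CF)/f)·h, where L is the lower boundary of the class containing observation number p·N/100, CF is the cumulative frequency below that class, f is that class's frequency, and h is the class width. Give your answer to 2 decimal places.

201.08

N = 52; target position k = 28/100 · 52 = 14.56.
Cumulative frequencies: 14, 27, 30, 52.
Observation 14.56 falls in the class 200 – <225.
L = 200, CF = 14, f = 13, h = 25.
P28 = 200 + ((14.56 − 14)/13)·25 = 200 + 1.07692 = 201.077.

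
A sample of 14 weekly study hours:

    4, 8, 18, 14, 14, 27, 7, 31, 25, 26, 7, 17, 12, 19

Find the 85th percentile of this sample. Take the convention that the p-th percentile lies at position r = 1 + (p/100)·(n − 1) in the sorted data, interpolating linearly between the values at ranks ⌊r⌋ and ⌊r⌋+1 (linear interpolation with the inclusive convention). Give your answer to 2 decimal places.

Sorted: 4, 7, 7, 8, 12, 14, 14, 17, 18, 19, 25, 26, 27, 31.
n = 14.
r = 1 + (85/100)·(14 − 1) = 1 + 11.05 = 12.05.
Rank 12 is 26 and rank 13 is 27.
Interpolate: 26 + 0.05·(27 − 26) = 26 + 0.05·1 = 26.05.

26.05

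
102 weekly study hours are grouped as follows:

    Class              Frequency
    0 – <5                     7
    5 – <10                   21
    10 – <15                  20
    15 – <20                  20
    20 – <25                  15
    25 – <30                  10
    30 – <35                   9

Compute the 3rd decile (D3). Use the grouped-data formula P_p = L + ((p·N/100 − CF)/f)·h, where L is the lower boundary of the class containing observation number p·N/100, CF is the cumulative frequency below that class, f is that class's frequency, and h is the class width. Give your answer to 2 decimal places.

N = 102; target position k = 30/100 · 102 = 30.6.
Cumulative frequencies: 7, 28, 48, 68, 83, 93, 102.
Observation 30.6 falls in the class 10 – <15.
L = 10, CF = 28, f = 20, h = 5.
P30 = 10 + ((30.6 − 28)/20)·5 = 10 + 0.65 = 10.65.

10.65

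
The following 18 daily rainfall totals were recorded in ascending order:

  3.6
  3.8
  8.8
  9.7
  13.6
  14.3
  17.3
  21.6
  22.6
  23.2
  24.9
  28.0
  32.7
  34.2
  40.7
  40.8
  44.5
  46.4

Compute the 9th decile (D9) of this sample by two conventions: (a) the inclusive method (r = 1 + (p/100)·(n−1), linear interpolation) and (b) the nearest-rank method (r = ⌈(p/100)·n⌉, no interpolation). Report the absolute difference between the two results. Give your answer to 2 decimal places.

n = 18.
(a) r = 16.3; between ranks 16 (40.8) and 17 (44.5): 41.91.
(b) the nearest-rank method: rank 17 → 44.5.
|41.91 − 44.5| = 2.59.

2.59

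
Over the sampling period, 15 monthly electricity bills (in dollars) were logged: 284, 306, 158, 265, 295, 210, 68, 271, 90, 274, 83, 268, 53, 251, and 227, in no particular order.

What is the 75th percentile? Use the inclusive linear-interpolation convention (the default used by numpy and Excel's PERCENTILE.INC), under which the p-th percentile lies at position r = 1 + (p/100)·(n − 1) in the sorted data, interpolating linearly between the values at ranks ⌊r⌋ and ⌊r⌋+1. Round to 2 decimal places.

Sorted: 53, 68, 83, 90, 158, 210, 227, 251, 265, 268, 271, 274, 284, 295, 306.
n = 15.
r = 1 + (75/100)·(15 − 1) = 1 + 10.5 = 11.5.
Rank 11 is 271 and rank 12 is 274.
Interpolate: 271 + 0.5·(274 − 271) = 271 + 0.5·3 = 272.5.

272.50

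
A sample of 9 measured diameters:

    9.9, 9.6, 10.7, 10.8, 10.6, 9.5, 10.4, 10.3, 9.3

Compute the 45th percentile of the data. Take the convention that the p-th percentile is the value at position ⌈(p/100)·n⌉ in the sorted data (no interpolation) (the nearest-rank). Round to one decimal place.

10.3

Sorted: 9.3, 9.5, 9.6, 9.9, 10.3, 10.4, 10.6, 10.7, 10.8.
n = 9.
Position = ⌈45/100 · 9⌉ = ⌈4.05⌉ = 5.
The value at rank 5 is 10.3.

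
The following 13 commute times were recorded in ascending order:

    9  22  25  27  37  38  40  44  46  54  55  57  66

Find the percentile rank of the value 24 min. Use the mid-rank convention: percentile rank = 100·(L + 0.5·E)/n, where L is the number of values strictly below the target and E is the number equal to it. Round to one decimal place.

Count below 24: L = 2; count equal: E = 0; n = 13.
Percentile rank = 100·(2 + 0.5·0)/13 = 100·2/13 = 15.38.

15.4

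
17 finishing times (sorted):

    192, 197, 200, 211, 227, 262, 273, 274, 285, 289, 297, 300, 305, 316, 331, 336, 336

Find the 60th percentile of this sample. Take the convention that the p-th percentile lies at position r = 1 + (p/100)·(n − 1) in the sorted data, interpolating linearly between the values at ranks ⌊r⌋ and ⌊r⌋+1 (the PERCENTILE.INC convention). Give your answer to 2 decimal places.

n = 17.
r = 1 + (60/100)·(17 − 1) = 1 + 9.6 = 10.6.
Rank 10 is 289 and rank 11 is 297.
Interpolate: 289 + 0.6·(297 − 289) = 289 + 0.6·8 = 293.8.

293.80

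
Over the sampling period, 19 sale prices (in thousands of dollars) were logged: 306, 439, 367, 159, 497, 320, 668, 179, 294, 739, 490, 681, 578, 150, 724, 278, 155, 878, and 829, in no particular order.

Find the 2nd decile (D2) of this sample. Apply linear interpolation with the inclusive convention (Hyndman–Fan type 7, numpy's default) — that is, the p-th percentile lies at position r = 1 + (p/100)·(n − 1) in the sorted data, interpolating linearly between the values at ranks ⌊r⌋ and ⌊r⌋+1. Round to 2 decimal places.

238.40

Sorted: 150, 155, 159, 179, 278, 294, 306, 320, 367, 439, 490, 497, 578, 668, 681, 724, 739, 829, 878.
n = 19.
r = 1 + (20/100)·(19 − 1) = 1 + 3.6 = 4.6.
Rank 4 is 179 and rank 5 is 278.
Interpolate: 179 + 0.6·(278 − 179) = 179 + 0.6·99 = 238.4.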